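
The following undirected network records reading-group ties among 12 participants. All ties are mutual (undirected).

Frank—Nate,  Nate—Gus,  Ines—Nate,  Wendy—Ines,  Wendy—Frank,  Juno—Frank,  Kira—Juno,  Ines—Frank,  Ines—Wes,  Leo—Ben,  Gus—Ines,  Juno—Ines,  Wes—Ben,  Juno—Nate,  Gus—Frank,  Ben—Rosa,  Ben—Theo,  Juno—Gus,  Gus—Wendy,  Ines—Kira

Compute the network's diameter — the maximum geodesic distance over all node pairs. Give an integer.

4

Eccentricity of each node (its greatest distance to any other): Ben:3, Frank:4, Gus:4, Ines:3, Juno:4, Kira:4, Leo:4, Nate:4, Rosa:4, Theo:4, Wendy:4, Wes:2.
The maximum eccentricity is 4, realized for instance by the pair Theo–Kira via Theo – Ben – Wes – Ines – Kira. So the diameter is 4.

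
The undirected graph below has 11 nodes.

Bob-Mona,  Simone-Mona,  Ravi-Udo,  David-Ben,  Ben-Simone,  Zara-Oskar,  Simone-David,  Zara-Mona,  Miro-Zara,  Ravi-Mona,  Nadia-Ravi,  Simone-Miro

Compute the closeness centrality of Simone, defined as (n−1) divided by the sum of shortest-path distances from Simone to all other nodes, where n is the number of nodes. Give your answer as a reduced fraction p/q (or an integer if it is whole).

10/19

Distances from Simone: Ben:1, Bob:2, David:1, Miro:1, Mona:1, Nadia:3, Oskar:3, Ravi:2, Udo:3, Zara:2. Sum = 19.
n = 11, so closeness = 10/19.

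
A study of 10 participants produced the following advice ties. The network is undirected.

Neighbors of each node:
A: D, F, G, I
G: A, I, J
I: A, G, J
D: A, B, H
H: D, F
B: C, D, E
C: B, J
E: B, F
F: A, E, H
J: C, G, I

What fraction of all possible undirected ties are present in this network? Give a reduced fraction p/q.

There are 14 edges and 10 nodes, so the maximum possible is C(10,2) = 45.
Density = 14/45.

14/45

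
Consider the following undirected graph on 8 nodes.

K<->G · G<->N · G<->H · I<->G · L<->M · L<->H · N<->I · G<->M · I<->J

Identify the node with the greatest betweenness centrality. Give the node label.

Unnormalized betweenness of each node: G:31/2, H:5/2, I:6, J:0, K:0, L:1/2, M:5/2, N:0.
G has the largest value, 31/2, making it the main broker — the node through which the most shortest paths run.

G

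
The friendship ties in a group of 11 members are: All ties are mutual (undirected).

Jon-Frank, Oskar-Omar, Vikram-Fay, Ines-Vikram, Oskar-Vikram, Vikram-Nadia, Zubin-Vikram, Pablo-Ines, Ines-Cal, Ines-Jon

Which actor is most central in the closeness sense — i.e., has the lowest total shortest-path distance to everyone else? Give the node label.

Vikram

Farness (sum of distances to all others) for each node — Cal:26, Fay:25, Frank:33, Ines:17, Jon:24, Nadia:25, Omar:32, Oskar:23, Pablo:26, Vikram:16, Zubin:25.
The smallest farness is 16, for Vikram, so Vikram has the highest closeness.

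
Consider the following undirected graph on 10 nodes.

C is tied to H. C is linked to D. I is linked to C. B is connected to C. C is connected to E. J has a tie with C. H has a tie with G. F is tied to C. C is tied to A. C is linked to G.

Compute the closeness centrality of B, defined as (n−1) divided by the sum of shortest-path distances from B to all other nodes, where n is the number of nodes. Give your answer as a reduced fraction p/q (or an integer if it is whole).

9/17

Distances from B: A:2, C:1, D:2, E:2, F:2, G:2, H:2, I:2, J:2. Sum = 17.
n = 10, so closeness = 9/17.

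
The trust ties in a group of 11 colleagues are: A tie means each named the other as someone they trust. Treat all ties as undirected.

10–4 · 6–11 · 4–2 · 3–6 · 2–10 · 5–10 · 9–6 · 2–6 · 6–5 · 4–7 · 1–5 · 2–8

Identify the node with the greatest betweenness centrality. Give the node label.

6

Unnormalized betweenness of each node: 1:0, 2:19, 3:0, 4:9, 5:11, 6:26, 7:0, 8:0, 9:0, 10:6, 11:0.
6 has the largest value, 26, making it the main broker — the node through which the most shortest paths run.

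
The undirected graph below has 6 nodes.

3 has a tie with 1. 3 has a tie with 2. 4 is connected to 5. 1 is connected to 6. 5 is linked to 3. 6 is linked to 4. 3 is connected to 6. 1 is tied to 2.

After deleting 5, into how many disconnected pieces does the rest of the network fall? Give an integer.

1

5's neighbors (3 and 4) remain reachable from one another through other ties, so the rest of the network stays in one piece.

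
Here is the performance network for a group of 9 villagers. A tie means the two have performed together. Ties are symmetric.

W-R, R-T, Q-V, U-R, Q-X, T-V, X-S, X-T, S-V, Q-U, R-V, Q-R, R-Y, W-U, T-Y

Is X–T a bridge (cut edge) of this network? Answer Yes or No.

Even without that edge, X still reaches T via X – S – V – T, so the network stays connected. Not a bridge.

No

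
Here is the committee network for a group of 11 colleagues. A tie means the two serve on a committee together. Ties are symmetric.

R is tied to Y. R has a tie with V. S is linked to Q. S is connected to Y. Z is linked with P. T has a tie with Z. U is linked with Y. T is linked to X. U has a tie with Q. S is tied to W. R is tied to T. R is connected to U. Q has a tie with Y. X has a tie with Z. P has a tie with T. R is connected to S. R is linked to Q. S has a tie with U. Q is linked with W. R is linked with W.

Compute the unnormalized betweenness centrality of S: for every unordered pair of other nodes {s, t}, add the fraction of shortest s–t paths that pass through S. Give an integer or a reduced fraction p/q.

2/3

Pairs whose geodesics pass through S — U–W: 1/3; W–Y: 1/3.
All other pairs contribute 0.
Summing the contributions gives betweenness(S) = 2/3.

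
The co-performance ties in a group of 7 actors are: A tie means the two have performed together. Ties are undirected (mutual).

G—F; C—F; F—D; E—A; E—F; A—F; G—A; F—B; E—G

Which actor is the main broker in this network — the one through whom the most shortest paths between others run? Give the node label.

Unnormalized betweenness of each node: A:0, B:0, C:0, D:0, E:0, F:12, G:0.
F has the largest value, 12, making it the main broker — the node through which the most shortest paths run.

F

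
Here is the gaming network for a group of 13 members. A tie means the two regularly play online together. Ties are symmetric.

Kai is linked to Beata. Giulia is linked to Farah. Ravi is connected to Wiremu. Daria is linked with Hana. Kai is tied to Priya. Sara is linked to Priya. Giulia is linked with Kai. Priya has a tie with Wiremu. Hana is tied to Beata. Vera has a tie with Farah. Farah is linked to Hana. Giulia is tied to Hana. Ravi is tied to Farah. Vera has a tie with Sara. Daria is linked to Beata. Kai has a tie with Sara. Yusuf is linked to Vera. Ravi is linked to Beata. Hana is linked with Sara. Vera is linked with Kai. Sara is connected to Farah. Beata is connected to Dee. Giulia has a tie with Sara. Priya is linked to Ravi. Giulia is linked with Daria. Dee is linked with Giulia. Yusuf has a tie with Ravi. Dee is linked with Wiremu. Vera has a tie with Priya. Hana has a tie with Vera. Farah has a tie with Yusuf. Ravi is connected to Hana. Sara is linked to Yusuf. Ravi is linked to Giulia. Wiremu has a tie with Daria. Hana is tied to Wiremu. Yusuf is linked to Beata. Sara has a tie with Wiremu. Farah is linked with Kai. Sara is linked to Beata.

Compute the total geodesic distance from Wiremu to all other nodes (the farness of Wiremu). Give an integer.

Distances from Wiremu: Beata:2, Daria:1, Dee:1, Farah:2, Giulia:2, Hana:1, Kai:2, Priya:1, Ravi:1, Sara:1, Vera:2, Yusuf:2.
Sum = 2 + 1 + 1 + 2 + 2 + 1 + 2 + 1 + 1 + 1 + 2 + 2 = 18.

18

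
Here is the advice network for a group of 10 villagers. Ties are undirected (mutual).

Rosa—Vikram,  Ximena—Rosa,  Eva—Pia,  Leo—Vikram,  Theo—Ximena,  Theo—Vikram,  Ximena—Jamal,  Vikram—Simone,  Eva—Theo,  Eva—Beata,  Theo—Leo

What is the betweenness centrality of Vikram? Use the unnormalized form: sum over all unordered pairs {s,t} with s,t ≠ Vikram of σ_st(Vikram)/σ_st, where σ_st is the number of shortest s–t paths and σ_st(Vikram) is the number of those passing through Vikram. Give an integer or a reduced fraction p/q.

Pairs whose geodesics pass through Vikram — Simone–Pia: 1; Simone–Ximena: 2/2; Simone–Leo: 1; Simone–Eva: 1; Simone–Beata: 1; Simone–Rosa: 1; Simone–Jamal: 2/2; Simone–Theo: 1; Pia–Rosa: 1/2; Leo–Rosa: 1; Eva–Rosa: 1/2; Beata–Rosa: 1/2; Rosa–Theo: 1/2.
All other pairs contribute 0.
Summing the contributions gives betweenness(Vikram) = 11.

11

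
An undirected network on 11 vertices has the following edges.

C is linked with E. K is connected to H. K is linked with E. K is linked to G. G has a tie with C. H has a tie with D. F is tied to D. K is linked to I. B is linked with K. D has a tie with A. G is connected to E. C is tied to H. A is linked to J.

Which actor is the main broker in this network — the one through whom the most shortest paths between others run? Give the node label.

Unnormalized betweenness of each node: A:9, B:0, C:5, D:23, E:1, F:0, G:1, H:25, I:0, J:0, K:22.
H has the largest value, 25, making it the main broker — the node through which the most shortest paths run.

H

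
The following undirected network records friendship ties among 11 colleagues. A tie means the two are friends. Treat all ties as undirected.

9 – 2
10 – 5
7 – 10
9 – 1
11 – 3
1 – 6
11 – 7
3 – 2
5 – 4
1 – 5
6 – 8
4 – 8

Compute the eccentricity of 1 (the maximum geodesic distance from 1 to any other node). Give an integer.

Distances from 1: 2:2, 3:3, 4:2, 5:1, 6:1, 7:3, 8:2, 9:1, 10:2, 11:4.
The largest is 4 (to 11), so the eccentricity of 1 is 4.

4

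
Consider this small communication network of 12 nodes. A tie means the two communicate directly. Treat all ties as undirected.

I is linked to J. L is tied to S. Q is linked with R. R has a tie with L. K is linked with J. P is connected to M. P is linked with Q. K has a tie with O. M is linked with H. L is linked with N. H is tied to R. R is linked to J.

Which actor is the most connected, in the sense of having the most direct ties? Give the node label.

Degrees — H:2, I:1, J:3, K:2, L:3, M:2, N:1, O:1, P:2, Q:2, R:4, S:1.
The maximum is 4, attained only by R.

R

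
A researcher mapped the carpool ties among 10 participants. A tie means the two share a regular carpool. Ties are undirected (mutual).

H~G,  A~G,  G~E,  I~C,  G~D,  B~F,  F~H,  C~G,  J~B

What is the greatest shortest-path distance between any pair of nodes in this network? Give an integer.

Eccentricity of each node (its greatest distance to any other): A:5, B:5, C:5, D:5, E:5, F:4, G:4, H:3, I:6, J:6.
The maximum eccentricity is 6, realized for instance by the pair I–J via I – C – G – H – F – B – J. So the diameter is 6.

6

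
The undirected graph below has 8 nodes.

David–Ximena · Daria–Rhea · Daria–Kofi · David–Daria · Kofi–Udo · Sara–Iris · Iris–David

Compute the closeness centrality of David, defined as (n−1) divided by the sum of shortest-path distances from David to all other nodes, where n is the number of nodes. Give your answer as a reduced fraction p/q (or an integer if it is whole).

Distances from David: Daria:1, Iris:1, Kofi:2, Rhea:2, Sara:2, Udo:3, Ximena:1. Sum = 12.
n = 8, so closeness = 7/12.

7/12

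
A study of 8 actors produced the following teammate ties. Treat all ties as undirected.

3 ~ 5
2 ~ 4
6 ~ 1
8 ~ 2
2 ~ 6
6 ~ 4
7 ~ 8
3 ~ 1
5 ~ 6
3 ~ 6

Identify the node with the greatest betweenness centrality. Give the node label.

6

Unnormalized betweenness of each node: 1:0, 2:10, 3:1/2, 4:0, 5:0, 6:25/2, 7:0, 8:6.
6 has the largest value, 25/2, making it the main broker — the node through which the most shortest paths run.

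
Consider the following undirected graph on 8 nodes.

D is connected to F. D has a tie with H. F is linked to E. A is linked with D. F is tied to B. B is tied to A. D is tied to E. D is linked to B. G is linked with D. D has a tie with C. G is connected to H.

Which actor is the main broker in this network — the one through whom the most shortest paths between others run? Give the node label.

Unnormalized betweenness of each node: A:0, B:1/2, C:0, D:16, E:0, F:1/2, G:0, H:0.
D has the largest value, 16, making it the main broker — the node through which the most shortest paths run.

D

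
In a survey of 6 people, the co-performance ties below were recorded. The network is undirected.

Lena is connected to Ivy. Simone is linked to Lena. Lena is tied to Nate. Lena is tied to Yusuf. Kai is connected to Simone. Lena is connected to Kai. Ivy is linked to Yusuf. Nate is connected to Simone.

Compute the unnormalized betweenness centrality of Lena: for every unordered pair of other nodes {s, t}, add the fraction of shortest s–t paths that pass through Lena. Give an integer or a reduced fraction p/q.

Pairs whose geodesics pass through Lena — Ivy–Kai: 1; Ivy–Nate: 1; Ivy–Simone: 1; Kai–Yusuf: 1; Kai–Nate: 1/2; Yusuf–Nate: 1; Yusuf–Simone: 1.
All other pairs contribute 0.
Summing the contributions gives betweenness(Lena) = 13/2.

13/2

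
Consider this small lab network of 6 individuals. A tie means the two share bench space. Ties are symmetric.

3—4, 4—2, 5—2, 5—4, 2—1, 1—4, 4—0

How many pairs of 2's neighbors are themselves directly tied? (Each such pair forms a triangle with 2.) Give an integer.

2

2's neighbors: 1, 4, and 5.
Neighbor pairs that are themselves tied: 2–1–4; 2–4–5. Each forms one triangle with 2, for 2 in total.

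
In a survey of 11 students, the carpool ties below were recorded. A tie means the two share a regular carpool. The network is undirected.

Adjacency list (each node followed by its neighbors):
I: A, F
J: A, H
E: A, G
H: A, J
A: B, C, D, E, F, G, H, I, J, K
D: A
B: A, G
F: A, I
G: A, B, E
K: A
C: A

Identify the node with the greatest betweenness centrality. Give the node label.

A

Unnormalized betweenness of each node: A:81/2, B:0, C:0, D:0, E:0, F:0, G:1/2, H:0, I:0, J:0, K:0.
A has the largest value, 81/2, making it the main broker — the node through which the most shortest paths run.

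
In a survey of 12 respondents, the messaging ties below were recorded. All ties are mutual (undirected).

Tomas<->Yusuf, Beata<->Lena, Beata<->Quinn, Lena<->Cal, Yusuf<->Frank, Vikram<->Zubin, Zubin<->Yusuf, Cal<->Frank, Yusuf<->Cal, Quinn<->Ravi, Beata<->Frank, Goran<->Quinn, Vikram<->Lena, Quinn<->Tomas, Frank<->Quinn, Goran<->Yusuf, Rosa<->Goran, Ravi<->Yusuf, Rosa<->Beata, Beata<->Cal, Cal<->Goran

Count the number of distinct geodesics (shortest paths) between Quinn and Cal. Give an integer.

3

The shortest distance is 2. The length-2 paths are: Quinn–Frank–Cal; Quinn–Beata–Cal; Quinn–Goran–Cal.
That gives 3 distinct shortest paths.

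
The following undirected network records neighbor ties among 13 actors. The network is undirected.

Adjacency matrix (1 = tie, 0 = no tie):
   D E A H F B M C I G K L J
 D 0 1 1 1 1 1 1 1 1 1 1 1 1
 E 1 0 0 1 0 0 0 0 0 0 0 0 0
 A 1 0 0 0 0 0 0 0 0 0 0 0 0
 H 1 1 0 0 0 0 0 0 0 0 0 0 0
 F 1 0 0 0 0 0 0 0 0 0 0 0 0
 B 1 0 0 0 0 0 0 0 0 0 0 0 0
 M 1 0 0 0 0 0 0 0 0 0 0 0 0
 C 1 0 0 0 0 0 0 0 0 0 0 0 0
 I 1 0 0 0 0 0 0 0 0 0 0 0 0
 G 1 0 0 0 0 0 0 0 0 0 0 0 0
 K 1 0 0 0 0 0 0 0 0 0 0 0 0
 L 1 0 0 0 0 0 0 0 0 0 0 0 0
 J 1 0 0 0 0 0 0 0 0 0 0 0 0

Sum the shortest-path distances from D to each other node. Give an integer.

12

Distances from D: A:1, B:1, C:1, E:1, F:1, G:1, H:1, I:1, J:1, K:1, L:1, M:1.
Sum = 1 + 1 + 1 + 1 + 1 + 1 + 1 + 1 + 1 + 1 + 1 + 1 = 12.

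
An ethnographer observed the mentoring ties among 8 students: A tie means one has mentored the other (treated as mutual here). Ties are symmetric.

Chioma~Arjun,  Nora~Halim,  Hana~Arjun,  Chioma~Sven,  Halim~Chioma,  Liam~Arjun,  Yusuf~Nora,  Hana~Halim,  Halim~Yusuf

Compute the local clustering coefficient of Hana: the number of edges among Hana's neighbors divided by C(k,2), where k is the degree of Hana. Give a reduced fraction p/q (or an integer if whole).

Hana's neighbors: Arjun and Halim (k = 2).
Possible neighbor pairs: C(2,2) = 1. Edges among them: none → e = 0.
Clustering(Hana) = 0/1.

0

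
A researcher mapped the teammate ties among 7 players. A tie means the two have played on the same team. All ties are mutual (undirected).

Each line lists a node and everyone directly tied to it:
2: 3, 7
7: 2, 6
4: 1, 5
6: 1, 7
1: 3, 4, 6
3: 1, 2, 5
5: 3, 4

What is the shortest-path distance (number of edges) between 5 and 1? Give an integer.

2

One shortest route is 5 – 4 – 1, which uses 2 edges, and 5 and 1 are not directly tied, so nothing shorter exists. So d(5,1) = 2.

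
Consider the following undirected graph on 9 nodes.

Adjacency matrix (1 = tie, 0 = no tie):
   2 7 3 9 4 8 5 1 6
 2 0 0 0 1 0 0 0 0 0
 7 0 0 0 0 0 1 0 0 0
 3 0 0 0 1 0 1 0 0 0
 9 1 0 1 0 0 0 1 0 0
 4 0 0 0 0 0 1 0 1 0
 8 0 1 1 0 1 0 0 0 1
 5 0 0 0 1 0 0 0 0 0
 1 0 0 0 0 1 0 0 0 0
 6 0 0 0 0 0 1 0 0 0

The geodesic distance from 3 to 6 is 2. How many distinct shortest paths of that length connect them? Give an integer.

1

The shortest distance is 2, and the only length-2 path is 3–8–6. So there is exactly 1 shortest path.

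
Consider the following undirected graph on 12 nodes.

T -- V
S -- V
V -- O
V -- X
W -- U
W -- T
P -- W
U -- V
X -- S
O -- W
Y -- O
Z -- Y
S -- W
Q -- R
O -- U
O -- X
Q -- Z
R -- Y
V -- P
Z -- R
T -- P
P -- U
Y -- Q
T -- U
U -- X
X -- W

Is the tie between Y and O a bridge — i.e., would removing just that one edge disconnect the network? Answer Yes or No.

Without the Y–O edge there is no alternate route between Y and O, so the network disconnects. It is a bridge.

Yes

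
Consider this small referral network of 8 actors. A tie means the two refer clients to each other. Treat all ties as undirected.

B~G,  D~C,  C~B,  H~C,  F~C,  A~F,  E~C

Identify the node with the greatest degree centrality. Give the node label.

Degrees — A:1, B:2, C:5, D:1, E:1, F:2, G:1, H:1.
The maximum is 5, attained only by C.

C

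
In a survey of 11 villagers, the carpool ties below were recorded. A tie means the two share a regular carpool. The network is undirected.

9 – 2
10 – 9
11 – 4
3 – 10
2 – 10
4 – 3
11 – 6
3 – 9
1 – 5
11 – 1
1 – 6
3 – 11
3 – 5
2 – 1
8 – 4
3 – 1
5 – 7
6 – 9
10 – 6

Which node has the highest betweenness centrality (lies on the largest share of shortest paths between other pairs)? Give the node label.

Unnormalized betweenness of each node: 1:95/12, 2:2/3, 3:103/6, 4:9, 5:9, 6:5/3, 7:0, 8:0, 9:17/12, 10:17/12, 11:15/4.
3 has the largest value, 103/6, making it the main broker — the node through which the most shortest paths run.

3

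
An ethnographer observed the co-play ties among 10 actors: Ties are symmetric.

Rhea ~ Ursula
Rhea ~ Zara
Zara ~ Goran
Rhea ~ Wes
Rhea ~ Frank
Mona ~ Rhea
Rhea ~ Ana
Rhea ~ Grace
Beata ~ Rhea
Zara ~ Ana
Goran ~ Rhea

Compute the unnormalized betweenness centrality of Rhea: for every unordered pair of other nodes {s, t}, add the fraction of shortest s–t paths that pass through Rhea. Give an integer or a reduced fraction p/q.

Pairs whose geodesics pass through Rhea — Ursula–Ana: 1; Ursula–Beata: 1; Ursula–Frank: 1; Ursula–Wes: 1; Ursula–Grace: 1; Ursula–Zara: 1; Ursula–Mona: 1; Ursula–Goran: 1; Ana–Beata: 1; Ana–Frank: 1; Ana–Wes: 1; Ana–Grace: 1; Ana–Mona: 1; Ana–Goran: 1/2 … (+20 more pairs).
All other pairs contribute 0.
Summing the contributions gives betweenness(Rhea) = 67/2.

67/2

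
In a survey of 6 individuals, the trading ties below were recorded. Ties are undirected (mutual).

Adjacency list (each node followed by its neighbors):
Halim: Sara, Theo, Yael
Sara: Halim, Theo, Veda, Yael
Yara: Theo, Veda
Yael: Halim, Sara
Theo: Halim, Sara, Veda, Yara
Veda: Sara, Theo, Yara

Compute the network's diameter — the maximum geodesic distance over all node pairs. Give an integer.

Eccentricity of each node (its greatest distance to any other): Halim:2, Sara:2, Theo:2, Veda:2, Yael:3, Yara:3.
The maximum eccentricity is 3, realized for instance by the pair Yael–Yara via Yael – Sara – Veda – Yara. So the diameter is 3.

3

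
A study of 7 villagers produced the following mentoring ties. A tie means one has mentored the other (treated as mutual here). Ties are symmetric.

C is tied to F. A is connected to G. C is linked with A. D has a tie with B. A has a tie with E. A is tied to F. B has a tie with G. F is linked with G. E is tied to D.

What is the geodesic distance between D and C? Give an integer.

One shortest route is D – E – A – C, which uses 3 edges, and at distance 2 from D we only reach {A, G}, which does not include C. So d(D,C) = 3.

3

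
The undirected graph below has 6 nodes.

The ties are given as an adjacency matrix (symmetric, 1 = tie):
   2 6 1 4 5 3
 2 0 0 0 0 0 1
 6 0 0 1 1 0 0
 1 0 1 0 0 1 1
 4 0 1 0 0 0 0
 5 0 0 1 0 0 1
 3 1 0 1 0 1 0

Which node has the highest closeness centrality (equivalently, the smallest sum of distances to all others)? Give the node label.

Farness (sum of distances to all others) for each node — 1:7, 2:12, 3:8, 4:13, 5:9, 6:9.
The smallest farness is 7, for 1, so 1 has the highest closeness.

1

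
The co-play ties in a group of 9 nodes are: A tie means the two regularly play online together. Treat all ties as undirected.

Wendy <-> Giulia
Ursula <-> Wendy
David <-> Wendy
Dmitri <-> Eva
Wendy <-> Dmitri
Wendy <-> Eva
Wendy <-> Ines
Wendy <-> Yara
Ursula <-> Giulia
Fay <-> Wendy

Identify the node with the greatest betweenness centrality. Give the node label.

Wendy

Unnormalized betweenness of each node: David:0, Dmitri:0, Eva:0, Fay:0, Giulia:0, Ines:0, Ursula:0, Wendy:26, Yara:0.
Wendy has the largest value, 26, making it the main broker — the node through which the most shortest paths run.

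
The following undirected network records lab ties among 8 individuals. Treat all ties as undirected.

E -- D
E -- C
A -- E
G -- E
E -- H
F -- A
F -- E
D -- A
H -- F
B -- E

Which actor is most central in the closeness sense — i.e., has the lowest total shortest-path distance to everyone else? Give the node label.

E

Farness (sum of distances to all others) for each node — A:11, B:13, C:13, D:12, E:7, F:11, G:13, H:12.
The smallest farness is 7, for E, so E has the highest closeness.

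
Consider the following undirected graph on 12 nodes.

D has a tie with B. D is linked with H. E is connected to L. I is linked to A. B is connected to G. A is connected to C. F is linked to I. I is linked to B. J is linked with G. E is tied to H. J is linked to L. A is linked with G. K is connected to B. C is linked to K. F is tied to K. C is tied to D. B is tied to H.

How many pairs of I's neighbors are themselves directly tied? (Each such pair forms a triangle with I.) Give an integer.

0

I's neighbors are A, B, and F, but none of them are tied to each other, so no triangle contains I.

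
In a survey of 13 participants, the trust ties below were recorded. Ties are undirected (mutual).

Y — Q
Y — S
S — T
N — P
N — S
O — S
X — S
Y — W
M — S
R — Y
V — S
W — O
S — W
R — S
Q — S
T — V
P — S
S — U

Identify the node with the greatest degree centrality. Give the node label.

Degrees — M:1, N:2, O:2, P:2, Q:2, R:2, S:12, T:2, U:1, V:2, W:3, X:1, Y:4.
The maximum is 12, attained only by S.

S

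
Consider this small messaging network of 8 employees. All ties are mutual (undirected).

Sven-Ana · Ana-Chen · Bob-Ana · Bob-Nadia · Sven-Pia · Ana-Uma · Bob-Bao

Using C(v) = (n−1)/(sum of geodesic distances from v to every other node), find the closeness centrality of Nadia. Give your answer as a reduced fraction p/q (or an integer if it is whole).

Distances from Nadia: Ana:2, Bao:2, Bob:1, Chen:3, Pia:4, Sven:3, Uma:3. Sum = 18.
n = 8, so closeness = 7/18.

7/18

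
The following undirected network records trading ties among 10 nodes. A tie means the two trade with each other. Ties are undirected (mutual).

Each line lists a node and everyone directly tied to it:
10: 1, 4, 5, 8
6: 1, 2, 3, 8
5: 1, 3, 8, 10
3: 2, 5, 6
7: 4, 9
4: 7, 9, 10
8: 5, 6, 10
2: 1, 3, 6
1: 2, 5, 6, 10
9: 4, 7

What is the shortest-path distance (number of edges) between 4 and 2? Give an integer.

3

One shortest route is 4 – 10 – 1 – 2, which uses 3 edges, and at distance 2 from 4 we only reach {1, 5, 8}, which does not include 2. So d(4,2) = 3.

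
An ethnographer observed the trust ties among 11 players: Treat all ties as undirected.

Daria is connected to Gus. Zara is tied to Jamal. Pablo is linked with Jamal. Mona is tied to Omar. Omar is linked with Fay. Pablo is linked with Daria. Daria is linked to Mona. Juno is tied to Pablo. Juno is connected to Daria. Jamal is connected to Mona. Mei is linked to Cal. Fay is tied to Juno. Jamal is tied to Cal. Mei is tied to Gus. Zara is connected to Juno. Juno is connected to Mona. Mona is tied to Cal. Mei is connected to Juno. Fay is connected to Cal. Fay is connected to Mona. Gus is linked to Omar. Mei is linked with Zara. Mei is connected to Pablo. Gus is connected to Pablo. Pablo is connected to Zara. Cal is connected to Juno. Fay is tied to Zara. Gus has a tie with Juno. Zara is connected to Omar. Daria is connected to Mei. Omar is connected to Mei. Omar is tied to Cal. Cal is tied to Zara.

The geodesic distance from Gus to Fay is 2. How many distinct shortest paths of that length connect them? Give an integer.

2

The shortest distance is 2. The length-2 paths are: Gus–Omar–Fay; Gus–Juno–Fay.
That gives 2 distinct shortest paths.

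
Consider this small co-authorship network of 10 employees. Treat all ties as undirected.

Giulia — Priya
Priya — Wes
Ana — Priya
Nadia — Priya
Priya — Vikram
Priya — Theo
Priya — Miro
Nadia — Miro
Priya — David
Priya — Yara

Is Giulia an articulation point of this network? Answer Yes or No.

Even without Giulia, every remaining node can still reach every other (the residual graph is connected), so Giulia is not a cut vertex.

No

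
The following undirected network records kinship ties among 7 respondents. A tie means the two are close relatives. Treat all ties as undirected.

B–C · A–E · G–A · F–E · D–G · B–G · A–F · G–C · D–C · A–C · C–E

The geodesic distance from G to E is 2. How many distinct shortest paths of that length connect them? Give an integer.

The shortest distance is 2. The length-2 paths are: G–C–E; G–A–E.
That gives 2 distinct shortest paths.

2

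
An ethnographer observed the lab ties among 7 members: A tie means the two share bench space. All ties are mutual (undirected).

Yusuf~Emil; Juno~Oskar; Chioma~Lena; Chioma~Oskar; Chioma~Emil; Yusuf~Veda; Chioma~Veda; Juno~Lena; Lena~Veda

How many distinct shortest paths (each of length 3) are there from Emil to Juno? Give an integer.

The shortest distance is 3. The length-3 paths are: Emil–Chioma–Oskar–Juno; Emil–Chioma–Lena–Juno.
That gives 2 distinct shortest paths.

2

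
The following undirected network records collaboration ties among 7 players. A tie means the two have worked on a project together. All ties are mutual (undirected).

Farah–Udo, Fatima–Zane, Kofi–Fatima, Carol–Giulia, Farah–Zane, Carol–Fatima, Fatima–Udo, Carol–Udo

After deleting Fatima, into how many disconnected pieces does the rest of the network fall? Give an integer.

2

Without Fatima, the remaining ties split the others into: {Carol, Farah, Giulia, Udo, Zane}; {Kofi}.
That's 2 separate components.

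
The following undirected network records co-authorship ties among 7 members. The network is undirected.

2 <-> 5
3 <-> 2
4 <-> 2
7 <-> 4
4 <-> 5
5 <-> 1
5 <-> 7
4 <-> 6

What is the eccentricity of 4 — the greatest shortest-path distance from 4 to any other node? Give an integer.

Distances from 4: 1:2, 2:1, 3:2, 5:1, 6:1, 7:1.
The largest is 2 (to 3 and 1), so the eccentricity of 4 is 2.

2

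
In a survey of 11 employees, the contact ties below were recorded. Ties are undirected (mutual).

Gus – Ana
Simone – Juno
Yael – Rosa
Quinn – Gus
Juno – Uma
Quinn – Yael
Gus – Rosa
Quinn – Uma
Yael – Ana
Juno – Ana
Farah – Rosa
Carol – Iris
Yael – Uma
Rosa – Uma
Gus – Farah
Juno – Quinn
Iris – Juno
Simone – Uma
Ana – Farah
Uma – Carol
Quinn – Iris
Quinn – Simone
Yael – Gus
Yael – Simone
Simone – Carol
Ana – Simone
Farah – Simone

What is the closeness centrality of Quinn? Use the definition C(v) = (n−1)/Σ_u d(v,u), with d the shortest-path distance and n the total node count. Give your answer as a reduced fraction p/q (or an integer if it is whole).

5/7

Distances from Quinn: Ana:2, Carol:2, Farah:2, Gus:1, Iris:1, Juno:1, Rosa:2, Simone:1, Uma:1, Yael:1. Sum = 14.
n = 11, so closeness = 10/14 = 5/7.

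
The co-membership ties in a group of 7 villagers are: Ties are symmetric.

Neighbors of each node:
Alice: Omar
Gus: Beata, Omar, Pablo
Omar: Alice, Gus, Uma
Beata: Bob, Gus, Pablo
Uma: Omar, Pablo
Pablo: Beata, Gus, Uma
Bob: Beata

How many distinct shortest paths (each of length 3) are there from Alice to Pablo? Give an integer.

2

The shortest distance is 3. The length-3 paths are: Alice–Omar–Gus–Pablo; Alice–Omar–Uma–Pablo.
That gives 2 distinct shortest paths.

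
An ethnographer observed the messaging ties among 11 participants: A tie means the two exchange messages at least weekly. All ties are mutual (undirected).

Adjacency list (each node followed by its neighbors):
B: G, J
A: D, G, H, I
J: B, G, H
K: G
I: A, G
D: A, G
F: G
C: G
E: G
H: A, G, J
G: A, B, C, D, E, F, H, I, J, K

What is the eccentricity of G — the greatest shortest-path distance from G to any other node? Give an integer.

Distances from G: A:1, B:1, C:1, D:1, E:1, F:1, H:1, I:1, J:1, K:1.
The largest is 1 (to I, K, C, D, F, J, H, A, B, and E), so the eccentricity of G is 1.

1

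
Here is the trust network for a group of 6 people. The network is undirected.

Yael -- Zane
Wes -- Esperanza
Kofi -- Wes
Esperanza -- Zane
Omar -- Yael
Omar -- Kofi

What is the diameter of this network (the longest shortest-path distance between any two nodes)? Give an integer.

3

Eccentricity of each node (its greatest distance to any other): Esperanza:3, Kofi:3, Omar:3, Wes:3, Yael:3, Zane:3.
The maximum eccentricity is 3, realized for instance by the pair Yael–Wes via Yael – Zane – Esperanza – Wes. So the diameter is 3.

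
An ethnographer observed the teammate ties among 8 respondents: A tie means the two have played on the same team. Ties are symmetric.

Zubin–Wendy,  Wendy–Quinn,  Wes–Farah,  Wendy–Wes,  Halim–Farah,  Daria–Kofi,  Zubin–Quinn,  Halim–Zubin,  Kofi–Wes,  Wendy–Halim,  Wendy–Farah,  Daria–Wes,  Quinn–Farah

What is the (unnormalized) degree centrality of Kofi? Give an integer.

Kofi is directly tied to Daria and Wes. That is 2 neighbors, so the degree of Kofi is 2.

2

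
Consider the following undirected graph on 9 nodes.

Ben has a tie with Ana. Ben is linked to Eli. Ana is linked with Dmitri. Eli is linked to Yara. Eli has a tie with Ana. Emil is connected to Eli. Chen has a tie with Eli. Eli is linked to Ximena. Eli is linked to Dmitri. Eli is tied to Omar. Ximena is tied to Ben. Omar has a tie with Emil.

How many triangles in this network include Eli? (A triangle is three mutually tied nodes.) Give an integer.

4

Eli's neighbors: Ana, Ben, Chen, Dmitri, Emil, Omar, Ximena, and Yara.
Neighbor pairs that are themselves tied: Eli–Ana–Ben; Eli–Ana–Dmitri; Eli–Ben–Ximena; Eli–Emil–Omar. Each forms one triangle with Eli, for 4 in total.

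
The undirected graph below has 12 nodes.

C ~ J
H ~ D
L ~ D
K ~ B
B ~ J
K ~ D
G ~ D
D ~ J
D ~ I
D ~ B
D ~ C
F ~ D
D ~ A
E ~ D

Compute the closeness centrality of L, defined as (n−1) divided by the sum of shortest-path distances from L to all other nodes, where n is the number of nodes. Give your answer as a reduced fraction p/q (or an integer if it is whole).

Distances from L: A:2, B:2, C:2, D:1, E:2, F:2, G:2, H:2, I:2, J:2, K:2. Sum = 21.
n = 12, so closeness = 11/21.

11/21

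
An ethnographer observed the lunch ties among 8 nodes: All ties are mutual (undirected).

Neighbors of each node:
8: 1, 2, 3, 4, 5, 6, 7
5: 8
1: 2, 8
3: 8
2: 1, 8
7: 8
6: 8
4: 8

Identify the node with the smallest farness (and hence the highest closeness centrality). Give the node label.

8

Farness (sum of distances to all others) for each node — 1:12, 2:12, 3:13, 4:13, 5:13, 6:13, 7:13, 8:7.
The smallest farness is 7, for 8, so 8 has the highest closeness.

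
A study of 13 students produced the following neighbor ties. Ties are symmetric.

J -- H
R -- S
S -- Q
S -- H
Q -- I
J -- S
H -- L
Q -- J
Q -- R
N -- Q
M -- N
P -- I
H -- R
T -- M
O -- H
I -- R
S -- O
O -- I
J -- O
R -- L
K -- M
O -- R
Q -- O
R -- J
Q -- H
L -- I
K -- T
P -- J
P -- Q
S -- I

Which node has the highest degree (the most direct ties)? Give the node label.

Q

Degrees — H:6, I:6, J:6, K:2, L:3, M:3, N:2, O:6, P:3, Q:8, R:7, S:6, T:2.
The maximum is 8, attained only by Q.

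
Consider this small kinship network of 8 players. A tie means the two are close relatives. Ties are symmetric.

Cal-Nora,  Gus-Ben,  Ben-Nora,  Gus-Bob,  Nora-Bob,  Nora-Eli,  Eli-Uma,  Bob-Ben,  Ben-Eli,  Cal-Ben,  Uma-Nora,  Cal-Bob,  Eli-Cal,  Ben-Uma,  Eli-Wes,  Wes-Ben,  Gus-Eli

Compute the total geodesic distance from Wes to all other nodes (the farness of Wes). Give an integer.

Distances from Wes: Ben:1, Bob:2, Cal:2, Eli:1, Gus:2, Nora:2, Uma:2.
Sum = 1 + 2 + 2 + 1 + 2 + 2 + 2 = 12.

12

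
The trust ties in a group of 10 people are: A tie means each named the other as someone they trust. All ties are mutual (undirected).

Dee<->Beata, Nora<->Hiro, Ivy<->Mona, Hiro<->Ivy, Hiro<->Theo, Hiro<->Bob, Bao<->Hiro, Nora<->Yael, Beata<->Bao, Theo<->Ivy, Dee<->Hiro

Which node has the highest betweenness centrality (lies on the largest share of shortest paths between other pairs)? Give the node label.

Hiro

Unnormalized betweenness of each node: Bao:7/2, Beata:1/2, Bob:0, Dee:7/2, Hiro:59/2, Ivy:8, Mona:0, Nora:8, Theo:0, Yael:0.
Hiro has the largest value, 59/2, making it the main broker — the node through which the most shortest paths run.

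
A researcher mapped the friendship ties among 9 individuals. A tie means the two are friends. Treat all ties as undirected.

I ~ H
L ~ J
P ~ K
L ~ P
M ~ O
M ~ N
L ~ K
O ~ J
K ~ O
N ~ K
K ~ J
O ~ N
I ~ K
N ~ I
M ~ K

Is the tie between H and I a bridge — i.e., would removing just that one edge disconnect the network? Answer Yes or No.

Without the H–I edge there is no alternate route between H and I, so the network disconnects. It is a bridge.

Yes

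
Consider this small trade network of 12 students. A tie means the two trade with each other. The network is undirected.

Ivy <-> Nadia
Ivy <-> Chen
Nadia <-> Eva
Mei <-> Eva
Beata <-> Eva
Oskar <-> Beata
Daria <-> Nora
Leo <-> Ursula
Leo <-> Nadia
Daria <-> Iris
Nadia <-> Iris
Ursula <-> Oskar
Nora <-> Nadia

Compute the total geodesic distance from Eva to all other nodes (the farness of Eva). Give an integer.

22

Distances from Eva: Beata:1, Chen:3, Daria:3, Iris:2, Ivy:2, Leo:2, Mei:1, Nadia:1, Nora:2, Oskar:2, Ursula:3.
Sum = 1 + 3 + 3 + 2 + 2 + 2 + 1 + 1 + 2 + 2 + 3 = 22.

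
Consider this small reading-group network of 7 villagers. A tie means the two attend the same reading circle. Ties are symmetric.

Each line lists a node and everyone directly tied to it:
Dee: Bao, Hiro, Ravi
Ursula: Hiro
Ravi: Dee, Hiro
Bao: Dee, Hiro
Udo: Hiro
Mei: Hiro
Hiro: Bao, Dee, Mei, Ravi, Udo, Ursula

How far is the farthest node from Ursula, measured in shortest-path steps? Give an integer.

2

Distances from Ursula: Bao:2, Dee:2, Hiro:1, Mei:2, Ravi:2, Udo:2.
The largest is 2 (to Bao, Ravi, Mei, Udo, and Dee), so the eccentricity of Ursula is 2.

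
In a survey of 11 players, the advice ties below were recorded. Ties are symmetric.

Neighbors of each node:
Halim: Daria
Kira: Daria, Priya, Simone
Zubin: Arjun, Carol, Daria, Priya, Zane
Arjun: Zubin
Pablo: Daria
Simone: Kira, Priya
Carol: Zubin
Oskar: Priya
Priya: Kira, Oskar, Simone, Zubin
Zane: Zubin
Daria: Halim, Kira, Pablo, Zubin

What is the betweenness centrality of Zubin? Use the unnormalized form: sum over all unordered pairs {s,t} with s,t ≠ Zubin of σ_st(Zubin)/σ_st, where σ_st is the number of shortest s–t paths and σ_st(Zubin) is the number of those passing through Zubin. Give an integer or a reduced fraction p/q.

27

Pairs whose geodesics pass through Zubin — Simone–Arjun: 1; Simone–Zane: 1; Simone–Carol: 1; Arjun–Kira: 2/2; Arjun–Oskar: 1; Arjun–Halim: 1; Arjun–Zane: 1; Arjun–Priya: 1; Arjun–Carol: 1; Arjun–Pablo: 1; Arjun–Daria: 1; Kira–Zane: 2/2; Kira–Carol: 2/2; Oskar–Halim: 1/2 … (+16 more pairs).
All other pairs contribute 0.
Summing the contributions gives betweenness(Zubin) = 27.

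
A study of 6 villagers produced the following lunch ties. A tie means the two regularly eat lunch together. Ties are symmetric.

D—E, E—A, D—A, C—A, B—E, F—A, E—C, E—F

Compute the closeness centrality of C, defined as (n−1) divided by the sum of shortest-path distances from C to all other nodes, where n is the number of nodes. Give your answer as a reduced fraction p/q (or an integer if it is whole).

5/8

Distances from C: A:1, B:2, D:2, E:1, F:2. Sum = 8.
n = 6, so closeness = 5/8.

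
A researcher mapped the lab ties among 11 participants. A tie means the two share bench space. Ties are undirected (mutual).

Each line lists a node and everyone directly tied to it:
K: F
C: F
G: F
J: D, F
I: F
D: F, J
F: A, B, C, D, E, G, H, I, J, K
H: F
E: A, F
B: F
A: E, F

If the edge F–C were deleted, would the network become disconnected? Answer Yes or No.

Yes

Without the F–C edge there is no alternate route between F and C, so the network disconnects. It is a bridge.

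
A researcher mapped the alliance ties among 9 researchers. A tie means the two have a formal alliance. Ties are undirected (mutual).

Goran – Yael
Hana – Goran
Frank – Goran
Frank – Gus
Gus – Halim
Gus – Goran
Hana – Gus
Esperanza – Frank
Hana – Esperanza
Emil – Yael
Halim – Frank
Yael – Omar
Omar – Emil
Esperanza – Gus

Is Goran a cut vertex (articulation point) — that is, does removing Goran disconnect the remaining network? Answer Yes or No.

Removing Goran leaves {Emil, Omar, and Yael} with no path to {Esperanza, Frank, Gus, Halim, and Hana}, so the network splits into 2 components. Goran is a cut vertex.

Yes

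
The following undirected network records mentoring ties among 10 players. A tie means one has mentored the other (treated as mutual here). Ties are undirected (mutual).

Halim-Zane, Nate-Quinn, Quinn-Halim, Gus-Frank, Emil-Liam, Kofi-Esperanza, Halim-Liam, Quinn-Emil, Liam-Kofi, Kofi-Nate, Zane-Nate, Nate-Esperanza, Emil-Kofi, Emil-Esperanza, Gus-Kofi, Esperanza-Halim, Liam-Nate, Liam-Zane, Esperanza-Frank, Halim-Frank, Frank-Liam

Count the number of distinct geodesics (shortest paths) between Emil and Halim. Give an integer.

3

The shortest distance is 2. The length-2 paths are: Emil–Liam–Halim; Emil–Quinn–Halim; Emil–Esperanza–Halim.
That gives 3 distinct shortest paths.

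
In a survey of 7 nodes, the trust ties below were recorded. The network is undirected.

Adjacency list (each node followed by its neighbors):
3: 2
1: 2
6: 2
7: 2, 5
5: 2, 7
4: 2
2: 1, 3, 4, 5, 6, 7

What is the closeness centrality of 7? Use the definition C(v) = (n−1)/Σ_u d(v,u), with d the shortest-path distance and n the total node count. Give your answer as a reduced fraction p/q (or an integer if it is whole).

Distances from 7: 1:2, 2:1, 3:2, 4:2, 5:1, 6:2. Sum = 10.
n = 7, so closeness = 6/10 = 3/5.

3/5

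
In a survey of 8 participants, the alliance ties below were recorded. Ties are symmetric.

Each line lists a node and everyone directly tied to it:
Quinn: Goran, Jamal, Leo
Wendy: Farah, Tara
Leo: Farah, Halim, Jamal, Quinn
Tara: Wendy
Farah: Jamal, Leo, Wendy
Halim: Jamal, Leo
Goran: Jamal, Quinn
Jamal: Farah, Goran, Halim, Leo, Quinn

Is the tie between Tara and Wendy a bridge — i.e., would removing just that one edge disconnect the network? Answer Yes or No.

Without the Tara–Wendy edge there is no alternate route between Tara and Wendy, so the network disconnects. It is a bridge.

Yes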